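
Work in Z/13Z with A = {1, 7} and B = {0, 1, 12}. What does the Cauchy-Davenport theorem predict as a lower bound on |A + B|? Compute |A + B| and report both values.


Cauchy-Davenport: |A + B| ≥ min(p, |A| + |B| - 1) for A, B nonempty in Z/pZ.
|A| = 2, |B| = 3, p = 13.
CD lower bound = min(13, 2 + 3 - 1) = min(13, 4) = 4.
Compute A + B mod 13 directly:
a = 1: 1+0=1, 1+1=2, 1+12=0
a = 7: 7+0=7, 7+1=8, 7+12=6
A + B = {0, 1, 2, 6, 7, 8}, so |A + B| = 6.
Verify: 6 ≥ 4? Yes ✓.

CD lower bound = 4, actual |A + B| = 6.


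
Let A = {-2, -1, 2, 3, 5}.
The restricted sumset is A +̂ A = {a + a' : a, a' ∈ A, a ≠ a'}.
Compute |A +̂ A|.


Restricted sumset: A +̂ A = {a + a' : a ∈ A, a' ∈ A, a ≠ a'}.
Equivalently, take A + A and drop any sum 2a that is achievable ONLY as a + a for a ∈ A (i.e. sums representable only with equal summands).
Enumerate pairs (a, a') with a < a' (symmetric, so each unordered pair gives one sum; this covers all a ≠ a'):
  -2 + -1 = -3
  -2 + 2 = 0
  -2 + 3 = 1
  -2 + 5 = 3
  -1 + 2 = 1
  -1 + 3 = 2
  -1 + 5 = 4
  2 + 3 = 5
  2 + 5 = 7
  3 + 5 = 8
Collected distinct sums: {-3, 0, 1, 2, 3, 4, 5, 7, 8}
|A +̂ A| = 9
(Reference bound: |A +̂ A| ≥ 2|A| - 3 for |A| ≥ 2, with |A| = 5 giving ≥ 7.)

|A +̂ A| = 9


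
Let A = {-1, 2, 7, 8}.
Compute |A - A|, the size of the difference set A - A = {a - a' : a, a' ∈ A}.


A - A = {a - a' : a, a' ∈ A}; |A| = 4.
Bounds: 2|A|-1 ≤ |A - A| ≤ |A|² - |A| + 1, i.e. 7 ≤ |A - A| ≤ 13.
Note: 0 ∈ A - A always (from a - a). The set is symmetric: if d ∈ A - A then -d ∈ A - A.
Enumerate nonzero differences d = a - a' with a > a' (then include -d):
Positive differences: {1, 3, 5, 6, 8, 9}
Full difference set: {0} ∪ (positive diffs) ∪ (negative diffs).
|A - A| = 1 + 2·6 = 13 (matches direct enumeration: 13).

|A - A| = 13


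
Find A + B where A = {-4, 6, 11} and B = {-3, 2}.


A + B = {a + b : a ∈ A, b ∈ B}.
Enumerate all |A|·|B| = 3·2 = 6 pairs (a, b) and collect distinct sums.
a = -4: -4+-3=-7, -4+2=-2
a = 6: 6+-3=3, 6+2=8
a = 11: 11+-3=8, 11+2=13
Collecting distinct sums: A + B = {-7, -2, 3, 8, 13}
|A + B| = 5

A + B = {-7, -2, 3, 8, 13}


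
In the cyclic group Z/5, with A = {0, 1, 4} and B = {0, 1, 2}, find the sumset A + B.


Work in Z/5Z: reduce every sum a + b modulo 5.
Enumerate all 9 pairs:
a = 0: 0+0=0, 0+1=1, 0+2=2
a = 1: 1+0=1, 1+1=2, 1+2=3
a = 4: 4+0=4, 4+1=0, 4+2=1
Distinct residues collected: {0, 1, 2, 3, 4}
|A + B| = 5 (out of 5 total residues).

A + B = {0, 1, 2, 3, 4}


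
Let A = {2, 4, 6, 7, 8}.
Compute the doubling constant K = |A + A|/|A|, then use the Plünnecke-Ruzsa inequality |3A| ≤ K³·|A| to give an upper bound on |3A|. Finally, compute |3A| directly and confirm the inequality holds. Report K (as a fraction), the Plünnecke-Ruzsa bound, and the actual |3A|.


|A| = 5.
Step 1: Compute A + A by enumerating all 25 pairs.
A + A = {4, 6, 8, 9, 10, 11, 12, 13, 14, 15, 16}, so |A + A| = 11.
Step 2: Doubling constant K = |A + A|/|A| = 11/5 = 11/5 ≈ 2.2000.
Step 3: Plünnecke-Ruzsa gives |3A| ≤ K³·|A| = (2.2000)³ · 5 ≈ 53.2400.
Step 4: Compute 3A = A + A + A directly by enumerating all triples (a,b,c) ∈ A³; |3A| = 17.
Step 5: Check 17 ≤ 53.2400? Yes ✓.

K = 11/5, Plünnecke-Ruzsa bound K³|A| ≈ 53.2400, |3A| = 17, inequality holds.


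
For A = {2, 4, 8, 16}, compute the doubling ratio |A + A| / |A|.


|A| = 4.
Compute A + A by enumerating all 16 pairs.
A + A = {4, 6, 8, 10, 12, 16, 18, 20, 24, 32}, so |A + A| = 10.
K = |A + A| / |A| = 10/4 = 5/2 ≈ 2.5000.
Reference: AP of size 4 gives K = 7/4 ≈ 1.7500; a fully generic set of size 4 gives K ≈ 2.5000.

|A| = 4, |A + A| = 10, K = 10/4 = 5/2.


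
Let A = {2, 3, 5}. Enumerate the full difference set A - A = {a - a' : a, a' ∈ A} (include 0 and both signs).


A - A = {a - a' : a, a' ∈ A}.
Compute a - a' for each ordered pair (a, a'):
a = 2: 2-2=0, 2-3=-1, 2-5=-3
a = 3: 3-2=1, 3-3=0, 3-5=-2
a = 5: 5-2=3, 5-3=2, 5-5=0
Collecting distinct values (and noting 0 appears from a-a):
A - A = {-3, -2, -1, 0, 1, 2, 3}
|A - A| = 7

A - A = {-3, -2, -1, 0, 1, 2, 3}


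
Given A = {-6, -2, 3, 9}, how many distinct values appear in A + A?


A + A = {a + a' : a, a' ∈ A}; |A| = 4.
General bounds: 2|A| - 1 ≤ |A + A| ≤ |A|(|A|+1)/2, i.e. 7 ≤ |A + A| ≤ 10.
Lower bound 2|A|-1 is attained iff A is an arithmetic progression.
Enumerate sums a + a' for a ≤ a' (symmetric, so this suffices):
a = -6: -6+-6=-12, -6+-2=-8, -6+3=-3, -6+9=3
a = -2: -2+-2=-4, -2+3=1, -2+9=7
a = 3: 3+3=6, 3+9=12
a = 9: 9+9=18
Distinct sums: {-12, -8, -4, -3, 1, 3, 6, 7, 12, 18}
|A + A| = 10

|A + A| = 10


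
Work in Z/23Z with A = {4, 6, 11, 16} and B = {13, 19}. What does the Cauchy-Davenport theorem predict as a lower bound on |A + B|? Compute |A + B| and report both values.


Cauchy-Davenport: |A + B| ≥ min(p, |A| + |B| - 1) for A, B nonempty in Z/pZ.
|A| = 4, |B| = 2, p = 23.
CD lower bound = min(23, 4 + 2 - 1) = min(23, 5) = 5.
Compute A + B mod 23 directly:
a = 4: 4+13=17, 4+19=0
a = 6: 6+13=19, 6+19=2
a = 11: 11+13=1, 11+19=7
a = 16: 16+13=6, 16+19=12
A + B = {0, 1, 2, 6, 7, 12, 17, 19}, so |A + B| = 8.
Verify: 8 ≥ 5? Yes ✓.

CD lower bound = 5, actual |A + B| = 8.


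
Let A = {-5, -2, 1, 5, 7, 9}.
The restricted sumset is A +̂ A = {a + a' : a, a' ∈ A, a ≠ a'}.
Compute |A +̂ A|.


Restricted sumset: A +̂ A = {a + a' : a ∈ A, a' ∈ A, a ≠ a'}.
Equivalently, take A + A and drop any sum 2a that is achievable ONLY as a + a for a ∈ A (i.e. sums representable only with equal summands).
Enumerate pairs (a, a') with a < a' (symmetric, so each unordered pair gives one sum; this covers all a ≠ a'):
  -5 + -2 = -7
  -5 + 1 = -4
  -5 + 5 = 0
  -5 + 7 = 2
  -5 + 9 = 4
  -2 + 1 = -1
  -2 + 5 = 3
  -2 + 7 = 5
  -2 + 9 = 7
  1 + 5 = 6
  1 + 7 = 8
  1 + 9 = 10
  5 + 7 = 12
  5 + 9 = 14
  7 + 9 = 16
Collected distinct sums: {-7, -4, -1, 0, 2, 3, 4, 5, 6, 7, 8, 10, 12, 14, 16}
|A +̂ A| = 15
(Reference bound: |A +̂ A| ≥ 2|A| - 3 for |A| ≥ 2, with |A| = 6 giving ≥ 9.)

|A +̂ A| = 15


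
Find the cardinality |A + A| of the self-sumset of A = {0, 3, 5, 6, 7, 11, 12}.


A + A = {a + a' : a, a' ∈ A}; |A| = 7.
General bounds: 2|A| - 1 ≤ |A + A| ≤ |A|(|A|+1)/2, i.e. 13 ≤ |A + A| ≤ 28.
Lower bound 2|A|-1 is attained iff A is an arithmetic progression.
Enumerate sums a + a' for a ≤ a' (symmetric, so this suffices):
a = 0: 0+0=0, 0+3=3, 0+5=5, 0+6=6, 0+7=7, 0+11=11, 0+12=12
a = 3: 3+3=6, 3+5=8, 3+6=9, 3+7=10, 3+11=14, 3+12=15
a = 5: 5+5=10, 5+6=11, 5+7=12, 5+11=16, 5+12=17
a = 6: 6+6=12, 6+7=13, 6+11=17, 6+12=18
a = 7: 7+7=14, 7+11=18, 7+12=19
a = 11: 11+11=22, 11+12=23
a = 12: 12+12=24
Distinct sums: {0, 3, 5, 6, 7, 8, 9, 10, 11, 12, 13, 14, 15, 16, 17, 18, 19, 22, 23, 24}
|A + A| = 20

|A + A| = 20


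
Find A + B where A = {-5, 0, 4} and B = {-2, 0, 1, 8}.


A + B = {a + b : a ∈ A, b ∈ B}.
Enumerate all |A|·|B| = 3·4 = 12 pairs (a, b) and collect distinct sums.
a = -5: -5+-2=-7, -5+0=-5, -5+1=-4, -5+8=3
a = 0: 0+-2=-2, 0+0=0, 0+1=1, 0+8=8
a = 4: 4+-2=2, 4+0=4, 4+1=5, 4+8=12
Collecting distinct sums: A + B = {-7, -5, -4, -2, 0, 1, 2, 3, 4, 5, 8, 12}
|A + B| = 12

A + B = {-7, -5, -4, -2, 0, 1, 2, 3, 4, 5, 8, 12}


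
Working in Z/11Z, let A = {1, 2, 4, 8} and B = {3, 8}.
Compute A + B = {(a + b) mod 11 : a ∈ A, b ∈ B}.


Work in Z/11Z: reduce every sum a + b modulo 11.
Enumerate all 8 pairs:
a = 1: 1+3=4, 1+8=9
a = 2: 2+3=5, 2+8=10
a = 4: 4+3=7, 4+8=1
a = 8: 8+3=0, 8+8=5
Distinct residues collected: {0, 1, 4, 5, 7, 9, 10}
|A + B| = 7 (out of 11 total residues).

A + B = {0, 1, 4, 5, 7, 9, 10}


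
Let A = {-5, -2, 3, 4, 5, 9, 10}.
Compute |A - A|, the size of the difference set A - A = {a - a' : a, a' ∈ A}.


A - A = {a - a' : a, a' ∈ A}; |A| = 7.
Bounds: 2|A|-1 ≤ |A - A| ≤ |A|² - |A| + 1, i.e. 13 ≤ |A - A| ≤ 43.
Note: 0 ∈ A - A always (from a - a). The set is symmetric: if d ∈ A - A then -d ∈ A - A.
Enumerate nonzero differences d = a - a' with a > a' (then include -d):
Positive differences: {1, 2, 3, 4, 5, 6, 7, 8, 9, 10, 11, 12, 14, 15}
Full difference set: {0} ∪ (positive diffs) ∪ (negative diffs).
|A - A| = 1 + 2·14 = 29 (matches direct enumeration: 29).

|A - A| = 29


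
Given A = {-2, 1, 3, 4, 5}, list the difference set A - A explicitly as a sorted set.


A - A = {a - a' : a, a' ∈ A}.
Compute a - a' for each ordered pair (a, a'):
a = -2: -2--2=0, -2-1=-3, -2-3=-5, -2-4=-6, -2-5=-7
a = 1: 1--2=3, 1-1=0, 1-3=-2, 1-4=-3, 1-5=-4
a = 3: 3--2=5, 3-1=2, 3-3=0, 3-4=-1, 3-5=-2
a = 4: 4--2=6, 4-1=3, 4-3=1, 4-4=0, 4-5=-1
a = 5: 5--2=7, 5-1=4, 5-3=2, 5-4=1, 5-5=0
Collecting distinct values (and noting 0 appears from a-a):
A - A = {-7, -6, -5, -4, -3, -2, -1, 0, 1, 2, 3, 4, 5, 6, 7}
|A - A| = 15

A - A = {-7, -6, -5, -4, -3, -2, -1, 0, 1, 2, 3, 4, 5, 6, 7}


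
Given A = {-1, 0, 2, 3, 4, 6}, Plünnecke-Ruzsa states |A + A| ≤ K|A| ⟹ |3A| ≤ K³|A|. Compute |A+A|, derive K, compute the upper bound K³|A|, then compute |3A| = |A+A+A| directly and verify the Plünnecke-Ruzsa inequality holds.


|A| = 6.
Step 1: Compute A + A by enumerating all 36 pairs.
A + A = {-2, -1, 0, 1, 2, 3, 4, 5, 6, 7, 8, 9, 10, 12}, so |A + A| = 14.
Step 2: Doubling constant K = |A + A|/|A| = 14/6 = 14/6 ≈ 2.3333.
Step 3: Plünnecke-Ruzsa gives |3A| ≤ K³·|A| = (2.3333)³ · 6 ≈ 76.2222.
Step 4: Compute 3A = A + A + A directly by enumerating all triples (a,b,c) ∈ A³; |3A| = 21.
Step 5: Check 21 ≤ 76.2222? Yes ✓.

K = 14/6, Plünnecke-Ruzsa bound K³|A| ≈ 76.2222, |3A| = 21, inequality holds.


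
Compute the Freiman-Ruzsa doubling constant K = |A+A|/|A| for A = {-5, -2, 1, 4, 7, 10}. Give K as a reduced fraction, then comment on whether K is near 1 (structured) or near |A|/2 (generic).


|A| = 6.
Compute A + A by enumerating all 36 pairs.
A + A = {-10, -7, -4, -1, 2, 5, 8, 11, 14, 17, 20}, so |A + A| = 11.
K = |A + A| / |A| = 11/6 (already in lowest terms) ≈ 1.8333.
Reference: AP of size 6 gives K = 11/6 ≈ 1.8333; a fully generic set of size 6 gives K ≈ 3.5000.

|A| = 6, |A + A| = 11, K = 11/6.


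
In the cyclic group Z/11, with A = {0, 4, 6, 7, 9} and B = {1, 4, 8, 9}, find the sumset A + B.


Work in Z/11Z: reduce every sum a + b modulo 11.
Enumerate all 20 pairs:
a = 0: 0+1=1, 0+4=4, 0+8=8, 0+9=9
a = 4: 4+1=5, 4+4=8, 4+8=1, 4+9=2
a = 6: 6+1=7, 6+4=10, 6+8=3, 6+9=4
a = 7: 7+1=8, 7+4=0, 7+8=4, 7+9=5
a = 9: 9+1=10, 9+4=2, 9+8=6, 9+9=7
Distinct residues collected: {0, 1, 2, 3, 4, 5, 6, 7, 8, 9, 10}
|A + B| = 11 (out of 11 total residues).

A + B = {0, 1, 2, 3, 4, 5, 6, 7, 8, 9, 10}


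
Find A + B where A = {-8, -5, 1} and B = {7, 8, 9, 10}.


A + B = {a + b : a ∈ A, b ∈ B}.
Enumerate all |A|·|B| = 3·4 = 12 pairs (a, b) and collect distinct sums.
a = -8: -8+7=-1, -8+8=0, -8+9=1, -8+10=2
a = -5: -5+7=2, -5+8=3, -5+9=4, -5+10=5
a = 1: 1+7=8, 1+8=9, 1+9=10, 1+10=11
Collecting distinct sums: A + B = {-1, 0, 1, 2, 3, 4, 5, 8, 9, 10, 11}
|A + B| = 11

A + B = {-1, 0, 1, 2, 3, 4, 5, 8, 9, 10, 11}


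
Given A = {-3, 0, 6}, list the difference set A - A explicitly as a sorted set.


A - A = {a - a' : a, a' ∈ A}.
Compute a - a' for each ordered pair (a, a'):
a = -3: -3--3=0, -3-0=-3, -3-6=-9
a = 0: 0--3=3, 0-0=0, 0-6=-6
a = 6: 6--3=9, 6-0=6, 6-6=0
Collecting distinct values (and noting 0 appears from a-a):
A - A = {-9, -6, -3, 0, 3, 6, 9}
|A - A| = 7

A - A = {-9, -6, -3, 0, 3, 6, 9}


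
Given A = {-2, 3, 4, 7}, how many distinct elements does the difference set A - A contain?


A - A = {a - a' : a, a' ∈ A}; |A| = 4.
Bounds: 2|A|-1 ≤ |A - A| ≤ |A|² - |A| + 1, i.e. 7 ≤ |A - A| ≤ 13.
Note: 0 ∈ A - A always (from a - a). The set is symmetric: if d ∈ A - A then -d ∈ A - A.
Enumerate nonzero differences d = a - a' with a > a' (then include -d):
Positive differences: {1, 3, 4, 5, 6, 9}
Full difference set: {0} ∪ (positive diffs) ∪ (negative diffs).
|A - A| = 1 + 2·6 = 13 (matches direct enumeration: 13).

|A - A| = 13


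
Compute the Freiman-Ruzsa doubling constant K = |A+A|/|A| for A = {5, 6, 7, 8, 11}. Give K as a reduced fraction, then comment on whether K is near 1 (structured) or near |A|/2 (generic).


|A| = 5.
Compute A + A by enumerating all 25 pairs.
A + A = {10, 11, 12, 13, 14, 15, 16, 17, 18, 19, 22}, so |A + A| = 11.
K = |A + A| / |A| = 11/5 (already in lowest terms) ≈ 2.2000.
Reference: AP of size 5 gives K = 9/5 ≈ 1.8000; a fully generic set of size 5 gives K ≈ 3.0000.

|A| = 5, |A + A| = 11, K = 11/5.


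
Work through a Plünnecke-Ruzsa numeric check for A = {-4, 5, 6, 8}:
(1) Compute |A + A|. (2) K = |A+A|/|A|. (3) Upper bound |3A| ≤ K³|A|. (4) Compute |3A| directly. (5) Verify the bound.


|A| = 4.
Step 1: Compute A + A by enumerating all 16 pairs.
A + A = {-8, 1, 2, 4, 10, 11, 12, 13, 14, 16}, so |A + A| = 10.
Step 2: Doubling constant K = |A + A|/|A| = 10/4 = 10/4 ≈ 2.5000.
Step 3: Plünnecke-Ruzsa gives |3A| ≤ K³·|A| = (2.5000)³ · 4 ≈ 62.5000.
Step 4: Compute 3A = A + A + A directly by enumerating all triples (a,b,c) ∈ A³; |3A| = 19.
Step 5: Check 19 ≤ 62.5000? Yes ✓.

K = 10/4, Plünnecke-Ruzsa bound K³|A| ≈ 62.5000, |3A| = 19, inequality holds.


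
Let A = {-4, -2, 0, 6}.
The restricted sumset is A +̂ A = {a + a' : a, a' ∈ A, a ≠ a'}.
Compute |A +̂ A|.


Restricted sumset: A +̂ A = {a + a' : a ∈ A, a' ∈ A, a ≠ a'}.
Equivalently, take A + A and drop any sum 2a that is achievable ONLY as a + a for a ∈ A (i.e. sums representable only with equal summands).
Enumerate pairs (a, a') with a < a' (symmetric, so each unordered pair gives one sum; this covers all a ≠ a'):
  -4 + -2 = -6
  -4 + 0 = -4
  -4 + 6 = 2
  -2 + 0 = -2
  -2 + 6 = 4
  0 + 6 = 6
Collected distinct sums: {-6, -4, -2, 2, 4, 6}
|A +̂ A| = 6
(Reference bound: |A +̂ A| ≥ 2|A| - 3 for |A| ≥ 2, with |A| = 4 giving ≥ 5.)

|A +̂ A| = 6


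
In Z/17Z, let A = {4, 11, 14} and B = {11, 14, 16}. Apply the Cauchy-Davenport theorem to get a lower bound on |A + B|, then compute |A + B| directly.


Cauchy-Davenport: |A + B| ≥ min(p, |A| + |B| - 1) for A, B nonempty in Z/pZ.
|A| = 3, |B| = 3, p = 17.
CD lower bound = min(17, 3 + 3 - 1) = min(17, 5) = 5.
Compute A + B mod 17 directly:
a = 4: 4+11=15, 4+14=1, 4+16=3
a = 11: 11+11=5, 11+14=8, 11+16=10
a = 14: 14+11=8, 14+14=11, 14+16=13
A + B = {1, 3, 5, 8, 10, 11, 13, 15}, so |A + B| = 8.
Verify: 8 ≥ 5? Yes ✓.

CD lower bound = 5, actual |A + B| = 8.


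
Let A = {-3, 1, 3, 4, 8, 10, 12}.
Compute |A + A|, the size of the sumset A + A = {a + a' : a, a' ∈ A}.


A + A = {a + a' : a, a' ∈ A}; |A| = 7.
General bounds: 2|A| - 1 ≤ |A + A| ≤ |A|(|A|+1)/2, i.e. 13 ≤ |A + A| ≤ 28.
Lower bound 2|A|-1 is attained iff A is an arithmetic progression.
Enumerate sums a + a' for a ≤ a' (symmetric, so this suffices):
a = -3: -3+-3=-6, -3+1=-2, -3+3=0, -3+4=1, -3+8=5, -3+10=7, -3+12=9
a = 1: 1+1=2, 1+3=4, 1+4=5, 1+8=9, 1+10=11, 1+12=13
a = 3: 3+3=6, 3+4=7, 3+8=11, 3+10=13, 3+12=15
a = 4: 4+4=8, 4+8=12, 4+10=14, 4+12=16
a = 8: 8+8=16, 8+10=18, 8+12=20
a = 10: 10+10=20, 10+12=22
a = 12: 12+12=24
Distinct sums: {-6, -2, 0, 1, 2, 4, 5, 6, 7, 8, 9, 11, 12, 13, 14, 15, 16, 18, 20, 22, 24}
|A + A| = 21

|A + A| = 21


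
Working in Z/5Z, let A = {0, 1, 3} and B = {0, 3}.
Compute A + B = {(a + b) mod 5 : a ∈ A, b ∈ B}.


Work in Z/5Z: reduce every sum a + b modulo 5.
Enumerate all 6 pairs:
a = 0: 0+0=0, 0+3=3
a = 1: 1+0=1, 1+3=4
a = 3: 3+0=3, 3+3=1
Distinct residues collected: {0, 1, 3, 4}
|A + B| = 4 (out of 5 total residues).

A + B = {0, 1, 3, 4}


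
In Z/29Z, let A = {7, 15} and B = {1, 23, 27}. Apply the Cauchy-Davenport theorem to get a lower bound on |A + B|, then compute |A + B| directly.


Cauchy-Davenport: |A + B| ≥ min(p, |A| + |B| - 1) for A, B nonempty in Z/pZ.
|A| = 2, |B| = 3, p = 29.
CD lower bound = min(29, 2 + 3 - 1) = min(29, 4) = 4.
Compute A + B mod 29 directly:
a = 7: 7+1=8, 7+23=1, 7+27=5
a = 15: 15+1=16, 15+23=9, 15+27=13
A + B = {1, 5, 8, 9, 13, 16}, so |A + B| = 6.
Verify: 6 ≥ 4? Yes ✓.

CD lower bound = 4, actual |A + B| = 6.


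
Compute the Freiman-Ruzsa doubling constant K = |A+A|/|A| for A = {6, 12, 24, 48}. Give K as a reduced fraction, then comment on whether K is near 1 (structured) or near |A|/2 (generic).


|A| = 4.
Compute A + A by enumerating all 16 pairs.
A + A = {12, 18, 24, 30, 36, 48, 54, 60, 72, 96}, so |A + A| = 10.
K = |A + A| / |A| = 10/4 = 5/2 ≈ 2.5000.
Reference: AP of size 4 gives K = 7/4 ≈ 1.7500; a fully generic set of size 4 gives K ≈ 2.5000.

|A| = 4, |A + A| = 10, K = 10/4 = 5/2.


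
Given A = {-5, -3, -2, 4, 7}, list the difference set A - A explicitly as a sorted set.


A - A = {a - a' : a, a' ∈ A}.
Compute a - a' for each ordered pair (a, a'):
a = -5: -5--5=0, -5--3=-2, -5--2=-3, -5-4=-9, -5-7=-12
a = -3: -3--5=2, -3--3=0, -3--2=-1, -3-4=-7, -3-7=-10
a = -2: -2--5=3, -2--3=1, -2--2=0, -2-4=-6, -2-7=-9
a = 4: 4--5=9, 4--3=7, 4--2=6, 4-4=0, 4-7=-3
a = 7: 7--5=12, 7--3=10, 7--2=9, 7-4=3, 7-7=0
Collecting distinct values (and noting 0 appears from a-a):
A - A = {-12, -10, -9, -7, -6, -3, -2, -1, 0, 1, 2, 3, 6, 7, 9, 10, 12}
|A - A| = 17

A - A = {-12, -10, -9, -7, -6, -3, -2, -1, 0, 1, 2, 3, 6, 7, 9, 10, 12}


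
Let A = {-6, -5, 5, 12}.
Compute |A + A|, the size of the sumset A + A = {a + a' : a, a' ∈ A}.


A + A = {a + a' : a, a' ∈ A}; |A| = 4.
General bounds: 2|A| - 1 ≤ |A + A| ≤ |A|(|A|+1)/2, i.e. 7 ≤ |A + A| ≤ 10.
Lower bound 2|A|-1 is attained iff A is an arithmetic progression.
Enumerate sums a + a' for a ≤ a' (symmetric, so this suffices):
a = -6: -6+-6=-12, -6+-5=-11, -6+5=-1, -6+12=6
a = -5: -5+-5=-10, -5+5=0, -5+12=7
a = 5: 5+5=10, 5+12=17
a = 12: 12+12=24
Distinct sums: {-12, -11, -10, -1, 0, 6, 7, 10, 17, 24}
|A + A| = 10

|A + A| = 10


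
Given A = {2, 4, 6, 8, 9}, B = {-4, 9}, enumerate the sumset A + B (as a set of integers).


A + B = {a + b : a ∈ A, b ∈ B}.
Enumerate all |A|·|B| = 5·2 = 10 pairs (a, b) and collect distinct sums.
a = 2: 2+-4=-2, 2+9=11
a = 4: 4+-4=0, 4+9=13
a = 6: 6+-4=2, 6+9=15
a = 8: 8+-4=4, 8+9=17
a = 9: 9+-4=5, 9+9=18
Collecting distinct sums: A + B = {-2, 0, 2, 4, 5, 11, 13, 15, 17, 18}
|A + B| = 10

A + B = {-2, 0, 2, 4, 5, 11, 13, 15, 17, 18}


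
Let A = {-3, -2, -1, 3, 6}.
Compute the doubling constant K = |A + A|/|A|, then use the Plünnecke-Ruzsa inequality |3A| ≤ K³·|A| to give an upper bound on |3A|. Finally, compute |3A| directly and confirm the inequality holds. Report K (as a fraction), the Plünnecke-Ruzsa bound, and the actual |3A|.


|A| = 5.
Step 1: Compute A + A by enumerating all 25 pairs.
A + A = {-6, -5, -4, -3, -2, 0, 1, 2, 3, 4, 5, 6, 9, 12}, so |A + A| = 14.
Step 2: Doubling constant K = |A + A|/|A| = 14/5 = 14/5 ≈ 2.8000.
Step 3: Plünnecke-Ruzsa gives |3A| ≤ K³·|A| = (2.8000)³ · 5 ≈ 109.7600.
Step 4: Compute 3A = A + A + A directly by enumerating all triples (a,b,c) ∈ A³; |3A| = 24.
Step 5: Check 24 ≤ 109.7600? Yes ✓.

K = 14/5, Plünnecke-Ruzsa bound K³|A| ≈ 109.7600, |3A| = 24, inequality holds.


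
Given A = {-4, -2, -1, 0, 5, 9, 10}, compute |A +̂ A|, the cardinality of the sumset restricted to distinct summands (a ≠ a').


Restricted sumset: A +̂ A = {a + a' : a ∈ A, a' ∈ A, a ≠ a'}.
Equivalently, take A + A and drop any sum 2a that is achievable ONLY as a + a for a ∈ A (i.e. sums representable only with equal summands).
Enumerate pairs (a, a') with a < a' (symmetric, so each unordered pair gives one sum; this covers all a ≠ a'):
  -4 + -2 = -6
  -4 + -1 = -5
  -4 + 0 = -4
  -4 + 5 = 1
  -4 + 9 = 5
  -4 + 10 = 6
  -2 + -1 = -3
  -2 + 0 = -2
  -2 + 5 = 3
  -2 + 9 = 7
  -2 + 10 = 8
  -1 + 0 = -1
  -1 + 5 = 4
  -1 + 9 = 8
  -1 + 10 = 9
  0 + 5 = 5
  0 + 9 = 9
  0 + 10 = 10
  5 + 9 = 14
  5 + 10 = 15
  9 + 10 = 19
Collected distinct sums: {-6, -5, -4, -3, -2, -1, 1, 3, 4, 5, 6, 7, 8, 9, 10, 14, 15, 19}
|A +̂ A| = 18
(Reference bound: |A +̂ A| ≥ 2|A| - 3 for |A| ≥ 2, with |A| = 7 giving ≥ 11.)

|A +̂ A| = 18


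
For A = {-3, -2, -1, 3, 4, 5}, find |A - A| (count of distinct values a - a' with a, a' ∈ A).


A - A = {a - a' : a, a' ∈ A}; |A| = 6.
Bounds: 2|A|-1 ≤ |A - A| ≤ |A|² - |A| + 1, i.e. 11 ≤ |A - A| ≤ 31.
Note: 0 ∈ A - A always (from a - a). The set is symmetric: if d ∈ A - A then -d ∈ A - A.
Enumerate nonzero differences d = a - a' with a > a' (then include -d):
Positive differences: {1, 2, 4, 5, 6, 7, 8}
Full difference set: {0} ∪ (positive diffs) ∪ (negative diffs).
|A - A| = 1 + 2·7 = 15 (matches direct enumeration: 15).

|A - A| = 15


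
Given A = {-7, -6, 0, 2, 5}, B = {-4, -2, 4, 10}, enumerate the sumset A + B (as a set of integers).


A + B = {a + b : a ∈ A, b ∈ B}.
Enumerate all |A|·|B| = 5·4 = 20 pairs (a, b) and collect distinct sums.
a = -7: -7+-4=-11, -7+-2=-9, -7+4=-3, -7+10=3
a = -6: -6+-4=-10, -6+-2=-8, -6+4=-2, -6+10=4
a = 0: 0+-4=-4, 0+-2=-2, 0+4=4, 0+10=10
a = 2: 2+-4=-2, 2+-2=0, 2+4=6, 2+10=12
a = 5: 5+-4=1, 5+-2=3, 5+4=9, 5+10=15
Collecting distinct sums: A + B = {-11, -10, -9, -8, -4, -3, -2, 0, 1, 3, 4, 6, 9, 10, 12, 15}
|A + B| = 16

A + B = {-11, -10, -9, -8, -4, -3, -2, 0, 1, 3, 4, 6, 9, 10, 12, 15}


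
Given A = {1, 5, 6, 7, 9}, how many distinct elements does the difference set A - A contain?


A - A = {a - a' : a, a' ∈ A}; |A| = 5.
Bounds: 2|A|-1 ≤ |A - A| ≤ |A|² - |A| + 1, i.e. 9 ≤ |A - A| ≤ 21.
Note: 0 ∈ A - A always (from a - a). The set is symmetric: if d ∈ A - A then -d ∈ A - A.
Enumerate nonzero differences d = a - a' with a > a' (then include -d):
Positive differences: {1, 2, 3, 4, 5, 6, 8}
Full difference set: {0} ∪ (positive diffs) ∪ (negative diffs).
|A - A| = 1 + 2·7 = 15 (matches direct enumeration: 15).

|A - A| = 15


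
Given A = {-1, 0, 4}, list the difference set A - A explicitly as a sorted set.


A - A = {a - a' : a, a' ∈ A}.
Compute a - a' for each ordered pair (a, a'):
a = -1: -1--1=0, -1-0=-1, -1-4=-5
a = 0: 0--1=1, 0-0=0, 0-4=-4
a = 4: 4--1=5, 4-0=4, 4-4=0
Collecting distinct values (and noting 0 appears from a-a):
A - A = {-5, -4, -1, 0, 1, 4, 5}
|A - A| = 7

A - A = {-5, -4, -1, 0, 1, 4, 5}


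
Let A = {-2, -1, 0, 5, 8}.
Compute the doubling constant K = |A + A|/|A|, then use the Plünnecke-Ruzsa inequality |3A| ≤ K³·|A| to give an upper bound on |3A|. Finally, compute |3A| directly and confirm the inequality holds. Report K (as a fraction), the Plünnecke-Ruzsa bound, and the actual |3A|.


|A| = 5.
Step 1: Compute A + A by enumerating all 25 pairs.
A + A = {-4, -3, -2, -1, 0, 3, 4, 5, 6, 7, 8, 10, 13, 16}, so |A + A| = 14.
Step 2: Doubling constant K = |A + A|/|A| = 14/5 = 14/5 ≈ 2.8000.
Step 3: Plünnecke-Ruzsa gives |3A| ≤ K³·|A| = (2.8000)³ · 5 ≈ 109.7600.
Step 4: Compute 3A = A + A + A directly by enumerating all triples (a,b,c) ∈ A³; |3A| = 26.
Step 5: Check 26 ≤ 109.7600? Yes ✓.

K = 14/5, Plünnecke-Ruzsa bound K³|A| ≈ 109.7600, |3A| = 26, inequality holds.


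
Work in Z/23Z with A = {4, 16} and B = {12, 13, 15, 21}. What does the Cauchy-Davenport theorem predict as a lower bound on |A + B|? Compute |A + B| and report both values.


Cauchy-Davenport: |A + B| ≥ min(p, |A| + |B| - 1) for A, B nonempty in Z/pZ.
|A| = 2, |B| = 4, p = 23.
CD lower bound = min(23, 2 + 4 - 1) = min(23, 5) = 5.
Compute A + B mod 23 directly:
a = 4: 4+12=16, 4+13=17, 4+15=19, 4+21=2
a = 16: 16+12=5, 16+13=6, 16+15=8, 16+21=14
A + B = {2, 5, 6, 8, 14, 16, 17, 19}, so |A + B| = 8.
Verify: 8 ≥ 5? Yes ✓.

CD lower bound = 5, actual |A + B| = 8.


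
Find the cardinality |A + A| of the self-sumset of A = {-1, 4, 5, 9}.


A + A = {a + a' : a, a' ∈ A}; |A| = 4.
General bounds: 2|A| - 1 ≤ |A + A| ≤ |A|(|A|+1)/2, i.e. 7 ≤ |A + A| ≤ 10.
Lower bound 2|A|-1 is attained iff A is an arithmetic progression.
Enumerate sums a + a' for a ≤ a' (symmetric, so this suffices):
a = -1: -1+-1=-2, -1+4=3, -1+5=4, -1+9=8
a = 4: 4+4=8, 4+5=9, 4+9=13
a = 5: 5+5=10, 5+9=14
a = 9: 9+9=18
Distinct sums: {-2, 3, 4, 8, 9, 10, 13, 14, 18}
|A + A| = 9

|A + A| = 9


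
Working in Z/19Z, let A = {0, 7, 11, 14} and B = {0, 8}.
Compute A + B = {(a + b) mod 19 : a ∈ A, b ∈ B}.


Work in Z/19Z: reduce every sum a + b modulo 19.
Enumerate all 8 pairs:
a = 0: 0+0=0, 0+8=8
a = 7: 7+0=7, 7+8=15
a = 11: 11+0=11, 11+8=0
a = 14: 14+0=14, 14+8=3
Distinct residues collected: {0, 3, 7, 8, 11, 14, 15}
|A + B| = 7 (out of 19 total residues).

A + B = {0, 3, 7, 8, 11, 14, 15}


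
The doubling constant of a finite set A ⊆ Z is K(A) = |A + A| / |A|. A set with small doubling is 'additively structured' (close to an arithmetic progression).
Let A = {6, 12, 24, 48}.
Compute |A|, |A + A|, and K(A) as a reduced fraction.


|A| = 4.
Compute A + A by enumerating all 16 pairs.
A + A = {12, 18, 24, 30, 36, 48, 54, 60, 72, 96}, so |A + A| = 10.
K = |A + A| / |A| = 10/4 = 5/2 ≈ 2.5000.
Reference: AP of size 4 gives K = 7/4 ≈ 1.7500; a fully generic set of size 4 gives K ≈ 2.5000.

|A| = 4, |A + A| = 10, K = 10/4 = 5/2.


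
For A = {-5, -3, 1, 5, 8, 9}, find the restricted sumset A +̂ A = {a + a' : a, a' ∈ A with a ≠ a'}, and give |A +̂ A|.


Restricted sumset: A +̂ A = {a + a' : a ∈ A, a' ∈ A, a ≠ a'}.
Equivalently, take A + A and drop any sum 2a that is achievable ONLY as a + a for a ∈ A (i.e. sums representable only with equal summands).
Enumerate pairs (a, a') with a < a' (symmetric, so each unordered pair gives one sum; this covers all a ≠ a'):
  -5 + -3 = -8
  -5 + 1 = -4
  -5 + 5 = 0
  -5 + 8 = 3
  -5 + 9 = 4
  -3 + 1 = -2
  -3 + 5 = 2
  -3 + 8 = 5
  -3 + 9 = 6
  1 + 5 = 6
  1 + 8 = 9
  1 + 9 = 10
  5 + 8 = 13
  5 + 9 = 14
  8 + 9 = 17
Collected distinct sums: {-8, -4, -2, 0, 2, 3, 4, 5, 6, 9, 10, 13, 14, 17}
|A +̂ A| = 14
(Reference bound: |A +̂ A| ≥ 2|A| - 3 for |A| ≥ 2, with |A| = 6 giving ≥ 9.)

|A +̂ A| = 14


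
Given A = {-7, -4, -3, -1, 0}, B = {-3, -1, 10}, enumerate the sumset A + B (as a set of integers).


A + B = {a + b : a ∈ A, b ∈ B}.
Enumerate all |A|·|B| = 5·3 = 15 pairs (a, b) and collect distinct sums.
a = -7: -7+-3=-10, -7+-1=-8, -7+10=3
a = -4: -4+-3=-7, -4+-1=-5, -4+10=6
a = -3: -3+-3=-6, -3+-1=-4, -3+10=7
a = -1: -1+-3=-4, -1+-1=-2, -1+10=9
a = 0: 0+-3=-3, 0+-1=-1, 0+10=10
Collecting distinct sums: A + B = {-10, -8, -7, -6, -5, -4, -3, -2, -1, 3, 6, 7, 9, 10}
|A + B| = 14

A + B = {-10, -8, -7, -6, -5, -4, -3, -2, -1, 3, 6, 7, 9, 10}


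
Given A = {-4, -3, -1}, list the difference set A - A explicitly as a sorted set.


A - A = {a - a' : a, a' ∈ A}.
Compute a - a' for each ordered pair (a, a'):
a = -4: -4--4=0, -4--3=-1, -4--1=-3
a = -3: -3--4=1, -3--3=0, -3--1=-2
a = -1: -1--4=3, -1--3=2, -1--1=0
Collecting distinct values (and noting 0 appears from a-a):
A - A = {-3, -2, -1, 0, 1, 2, 3}
|A - A| = 7

A - A = {-3, -2, -1, 0, 1, 2, 3}


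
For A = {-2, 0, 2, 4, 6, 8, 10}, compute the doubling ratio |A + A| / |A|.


|A| = 7.
Compute A + A by enumerating all 49 pairs.
A + A = {-4, -2, 0, 2, 4, 6, 8, 10, 12, 14, 16, 18, 20}, so |A + A| = 13.
K = |A + A| / |A| = 13/7 (already in lowest terms) ≈ 1.8571.
Reference: AP of size 7 gives K = 13/7 ≈ 1.8571; a fully generic set of size 7 gives K ≈ 4.0000.

|A| = 7, |A + A| = 13, K = 13/7.


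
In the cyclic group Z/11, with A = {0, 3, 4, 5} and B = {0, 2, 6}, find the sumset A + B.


Work in Z/11Z: reduce every sum a + b modulo 11.
Enumerate all 12 pairs:
a = 0: 0+0=0, 0+2=2, 0+6=6
a = 3: 3+0=3, 3+2=5, 3+6=9
a = 4: 4+0=4, 4+2=6, 4+6=10
a = 5: 5+0=5, 5+2=7, 5+6=0
Distinct residues collected: {0, 2, 3, 4, 5, 6, 7, 9, 10}
|A + B| = 9 (out of 11 total residues).

A + B = {0, 2, 3, 4, 5, 6, 7, 9, 10}


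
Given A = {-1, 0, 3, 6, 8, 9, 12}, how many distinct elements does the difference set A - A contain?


A - A = {a - a' : a, a' ∈ A}; |A| = 7.
Bounds: 2|A|-1 ≤ |A - A| ≤ |A|² - |A| + 1, i.e. 13 ≤ |A - A| ≤ 43.
Note: 0 ∈ A - A always (from a - a). The set is symmetric: if d ∈ A - A then -d ∈ A - A.
Enumerate nonzero differences d = a - a' with a > a' (then include -d):
Positive differences: {1, 2, 3, 4, 5, 6, 7, 8, 9, 10, 12, 13}
Full difference set: {0} ∪ (positive diffs) ∪ (negative diffs).
|A - A| = 1 + 2·12 = 25 (matches direct enumeration: 25).

|A - A| = 25


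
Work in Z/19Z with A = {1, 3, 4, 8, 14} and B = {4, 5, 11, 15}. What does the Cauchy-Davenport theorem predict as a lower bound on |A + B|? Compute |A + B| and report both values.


Cauchy-Davenport: |A + B| ≥ min(p, |A| + |B| - 1) for A, B nonempty in Z/pZ.
|A| = 5, |B| = 4, p = 19.
CD lower bound = min(19, 5 + 4 - 1) = min(19, 8) = 8.
Compute A + B mod 19 directly:
a = 1: 1+4=5, 1+5=6, 1+11=12, 1+15=16
a = 3: 3+4=7, 3+5=8, 3+11=14, 3+15=18
a = 4: 4+4=8, 4+5=9, 4+11=15, 4+15=0
a = 8: 8+4=12, 8+5=13, 8+11=0, 8+15=4
a = 14: 14+4=18, 14+5=0, 14+11=6, 14+15=10
A + B = {0, 4, 5, 6, 7, 8, 9, 10, 12, 13, 14, 15, 16, 18}, so |A + B| = 14.
Verify: 14 ≥ 8? Yes ✓.

CD lower bound = 8, actual |A + B| = 14.


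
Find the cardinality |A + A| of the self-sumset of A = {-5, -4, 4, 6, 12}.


A + A = {a + a' : a, a' ∈ A}; |A| = 5.
General bounds: 2|A| - 1 ≤ |A + A| ≤ |A|(|A|+1)/2, i.e. 9 ≤ |A + A| ≤ 15.
Lower bound 2|A|-1 is attained iff A is an arithmetic progression.
Enumerate sums a + a' for a ≤ a' (symmetric, so this suffices):
a = -5: -5+-5=-10, -5+-4=-9, -5+4=-1, -5+6=1, -5+12=7
a = -4: -4+-4=-8, -4+4=0, -4+6=2, -4+12=8
a = 4: 4+4=8, 4+6=10, 4+12=16
a = 6: 6+6=12, 6+12=18
a = 12: 12+12=24
Distinct sums: {-10, -9, -8, -1, 0, 1, 2, 7, 8, 10, 12, 16, 18, 24}
|A + A| = 14

|A + A| = 14


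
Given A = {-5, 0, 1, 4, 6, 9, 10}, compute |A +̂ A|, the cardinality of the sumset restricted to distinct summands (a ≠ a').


Restricted sumset: A +̂ A = {a + a' : a ∈ A, a' ∈ A, a ≠ a'}.
Equivalently, take A + A and drop any sum 2a that is achievable ONLY as a + a for a ∈ A (i.e. sums representable only with equal summands).
Enumerate pairs (a, a') with a < a' (symmetric, so each unordered pair gives one sum; this covers all a ≠ a'):
  -5 + 0 = -5
  -5 + 1 = -4
  -5 + 4 = -1
  -5 + 6 = 1
  -5 + 9 = 4
  -5 + 10 = 5
  0 + 1 = 1
  0 + 4 = 4
  0 + 6 = 6
  0 + 9 = 9
  0 + 10 = 10
  1 + 4 = 5
  1 + 6 = 7
  1 + 9 = 10
  1 + 10 = 11
  4 + 6 = 10
  4 + 9 = 13
  4 + 10 = 14
  6 + 9 = 15
  6 + 10 = 16
  9 + 10 = 19
Collected distinct sums: {-5, -4, -1, 1, 4, 5, 6, 7, 9, 10, 11, 13, 14, 15, 16, 19}
|A +̂ A| = 16
(Reference bound: |A +̂ A| ≥ 2|A| - 3 for |A| ≥ 2, with |A| = 7 giving ≥ 11.)

|A +̂ A| = 16


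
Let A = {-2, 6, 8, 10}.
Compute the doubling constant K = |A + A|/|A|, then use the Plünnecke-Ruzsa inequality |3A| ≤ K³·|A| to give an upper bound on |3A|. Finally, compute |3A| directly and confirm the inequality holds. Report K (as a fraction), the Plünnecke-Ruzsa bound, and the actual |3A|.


|A| = 4.
Step 1: Compute A + A by enumerating all 16 pairs.
A + A = {-4, 4, 6, 8, 12, 14, 16, 18, 20}, so |A + A| = 9.
Step 2: Doubling constant K = |A + A|/|A| = 9/4 = 9/4 ≈ 2.2500.
Step 3: Plünnecke-Ruzsa gives |3A| ≤ K³·|A| = (2.2500)³ · 4 ≈ 45.5625.
Step 4: Compute 3A = A + A + A directly by enumerating all triples (a,b,c) ∈ A³; |3A| = 15.
Step 5: Check 15 ≤ 45.5625? Yes ✓.

K = 9/4, Plünnecke-Ruzsa bound K³|A| ≈ 45.5625, |3A| = 15, inequality holds.


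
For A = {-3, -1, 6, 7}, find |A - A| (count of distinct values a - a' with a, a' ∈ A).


A - A = {a - a' : a, a' ∈ A}; |A| = 4.
Bounds: 2|A|-1 ≤ |A - A| ≤ |A|² - |A| + 1, i.e. 7 ≤ |A - A| ≤ 13.
Note: 0 ∈ A - A always (from a - a). The set is symmetric: if d ∈ A - A then -d ∈ A - A.
Enumerate nonzero differences d = a - a' with a > a' (then include -d):
Positive differences: {1, 2, 7, 8, 9, 10}
Full difference set: {0} ∪ (positive diffs) ∪ (negative diffs).
|A - A| = 1 + 2·6 = 13 (matches direct enumeration: 13).

|A - A| = 13


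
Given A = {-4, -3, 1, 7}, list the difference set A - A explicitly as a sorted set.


A - A = {a - a' : a, a' ∈ A}.
Compute a - a' for each ordered pair (a, a'):
a = -4: -4--4=0, -4--3=-1, -4-1=-5, -4-7=-11
a = -3: -3--4=1, -3--3=0, -3-1=-4, -3-7=-10
a = 1: 1--4=5, 1--3=4, 1-1=0, 1-7=-6
a = 7: 7--4=11, 7--3=10, 7-1=6, 7-7=0
Collecting distinct values (and noting 0 appears from a-a):
A - A = {-11, -10, -6, -5, -4, -1, 0, 1, 4, 5, 6, 10, 11}
|A - A| = 13

A - A = {-11, -10, -6, -5, -4, -1, 0, 1, 4, 5, 6, 10, 11}


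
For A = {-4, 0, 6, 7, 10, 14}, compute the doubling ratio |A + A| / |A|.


|A| = 6.
Compute A + A by enumerating all 36 pairs.
A + A = {-8, -4, 0, 2, 3, 6, 7, 10, 12, 13, 14, 16, 17, 20, 21, 24, 28}, so |A + A| = 17.
K = |A + A| / |A| = 17/6 (already in lowest terms) ≈ 2.8333.
Reference: AP of size 6 gives K = 11/6 ≈ 1.8333; a fully generic set of size 6 gives K ≈ 3.5000.

|A| = 6, |A + A| = 17, K = 17/6.


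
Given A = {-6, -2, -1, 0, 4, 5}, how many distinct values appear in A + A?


A + A = {a + a' : a, a' ∈ A}; |A| = 6.
General bounds: 2|A| - 1 ≤ |A + A| ≤ |A|(|A|+1)/2, i.e. 11 ≤ |A + A| ≤ 21.
Lower bound 2|A|-1 is attained iff A is an arithmetic progression.
Enumerate sums a + a' for a ≤ a' (symmetric, so this suffices):
a = -6: -6+-6=-12, -6+-2=-8, -6+-1=-7, -6+0=-6, -6+4=-2, -6+5=-1
a = -2: -2+-2=-4, -2+-1=-3, -2+0=-2, -2+4=2, -2+5=3
a = -1: -1+-1=-2, -1+0=-1, -1+4=3, -1+5=4
a = 0: 0+0=0, 0+4=4, 0+5=5
a = 4: 4+4=8, 4+5=9
a = 5: 5+5=10
Distinct sums: {-12, -8, -7, -6, -4, -3, -2, -1, 0, 2, 3, 4, 5, 8, 9, 10}
|A + A| = 16

|A + A| = 16


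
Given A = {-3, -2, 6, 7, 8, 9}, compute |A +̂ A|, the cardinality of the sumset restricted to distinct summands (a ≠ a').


Restricted sumset: A +̂ A = {a + a' : a ∈ A, a' ∈ A, a ≠ a'}.
Equivalently, take A + A and drop any sum 2a that is achievable ONLY as a + a for a ∈ A (i.e. sums representable only with equal summands).
Enumerate pairs (a, a') with a < a' (symmetric, so each unordered pair gives one sum; this covers all a ≠ a'):
  -3 + -2 = -5
  -3 + 6 = 3
  -3 + 7 = 4
  -3 + 8 = 5
  -3 + 9 = 6
  -2 + 6 = 4
  -2 + 7 = 5
  -2 + 8 = 6
  -2 + 9 = 7
  6 + 7 = 13
  6 + 8 = 14
  6 + 9 = 15
  7 + 8 = 15
  7 + 9 = 16
  8 + 9 = 17
Collected distinct sums: {-5, 3, 4, 5, 6, 7, 13, 14, 15, 16, 17}
|A +̂ A| = 11
(Reference bound: |A +̂ A| ≥ 2|A| - 3 for |A| ≥ 2, with |A| = 6 giving ≥ 9.)

|A +̂ A| = 11


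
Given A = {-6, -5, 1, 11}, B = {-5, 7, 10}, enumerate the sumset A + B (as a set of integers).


A + B = {a + b : a ∈ A, b ∈ B}.
Enumerate all |A|·|B| = 4·3 = 12 pairs (a, b) and collect distinct sums.
a = -6: -6+-5=-11, -6+7=1, -6+10=4
a = -5: -5+-5=-10, -5+7=2, -5+10=5
a = 1: 1+-5=-4, 1+7=8, 1+10=11
a = 11: 11+-5=6, 11+7=18, 11+10=21
Collecting distinct sums: A + B = {-11, -10, -4, 1, 2, 4, 5, 6, 8, 11, 18, 21}
|A + B| = 12

A + B = {-11, -10, -4, 1, 2, 4, 5, 6, 8, 11, 18, 21}


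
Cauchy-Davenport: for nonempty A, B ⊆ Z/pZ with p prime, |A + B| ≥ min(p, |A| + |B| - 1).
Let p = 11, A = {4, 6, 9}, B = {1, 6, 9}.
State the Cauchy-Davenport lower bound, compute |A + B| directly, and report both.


Cauchy-Davenport: |A + B| ≥ min(p, |A| + |B| - 1) for A, B nonempty in Z/pZ.
|A| = 3, |B| = 3, p = 11.
CD lower bound = min(11, 3 + 3 - 1) = min(11, 5) = 5.
Compute A + B mod 11 directly:
a = 4: 4+1=5, 4+6=10, 4+9=2
a = 6: 6+1=7, 6+6=1, 6+9=4
a = 9: 9+1=10, 9+6=4, 9+9=7
A + B = {1, 2, 4, 5, 7, 10}, so |A + B| = 6.
Verify: 6 ≥ 5? Yes ✓.

CD lower bound = 5, actual |A + B| = 6.


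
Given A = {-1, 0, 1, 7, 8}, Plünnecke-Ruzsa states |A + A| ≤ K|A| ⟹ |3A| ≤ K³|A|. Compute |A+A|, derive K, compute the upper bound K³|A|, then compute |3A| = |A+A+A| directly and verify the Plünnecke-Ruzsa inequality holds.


|A| = 5.
Step 1: Compute A + A by enumerating all 25 pairs.
A + A = {-2, -1, 0, 1, 2, 6, 7, 8, 9, 14, 15, 16}, so |A + A| = 12.
Step 2: Doubling constant K = |A + A|/|A| = 12/5 = 12/5 ≈ 2.4000.
Step 3: Plünnecke-Ruzsa gives |3A| ≤ K³·|A| = (2.4000)³ · 5 ≈ 69.1200.
Step 4: Compute 3A = A + A + A directly by enumerating all triples (a,b,c) ∈ A³; |3A| = 22.
Step 5: Check 22 ≤ 69.1200? Yes ✓.

K = 12/5, Plünnecke-Ruzsa bound K³|A| ≈ 69.1200, |3A| = 22, inequality holds.


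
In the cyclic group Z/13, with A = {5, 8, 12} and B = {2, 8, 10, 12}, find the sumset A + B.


Work in Z/13Z: reduce every sum a + b modulo 13.
Enumerate all 12 pairs:
a = 5: 5+2=7, 5+8=0, 5+10=2, 5+12=4
a = 8: 8+2=10, 8+8=3, 8+10=5, 8+12=7
a = 12: 12+2=1, 12+8=7, 12+10=9, 12+12=11
Distinct residues collected: {0, 1, 2, 3, 4, 5, 7, 9, 10, 11}
|A + B| = 10 (out of 13 total residues).

A + B = {0, 1, 2, 3, 4, 5, 7, 9, 10, 11}


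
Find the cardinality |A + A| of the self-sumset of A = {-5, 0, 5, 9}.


A + A = {a + a' : a, a' ∈ A}; |A| = 4.
General bounds: 2|A| - 1 ≤ |A + A| ≤ |A|(|A|+1)/2, i.e. 7 ≤ |A + A| ≤ 10.
Lower bound 2|A|-1 is attained iff A is an arithmetic progression.
Enumerate sums a + a' for a ≤ a' (symmetric, so this suffices):
a = -5: -5+-5=-10, -5+0=-5, -5+5=0, -5+9=4
a = 0: 0+0=0, 0+5=5, 0+9=9
a = 5: 5+5=10, 5+9=14
a = 9: 9+9=18
Distinct sums: {-10, -5, 0, 4, 5, 9, 10, 14, 18}
|A + A| = 9

|A + A| = 9


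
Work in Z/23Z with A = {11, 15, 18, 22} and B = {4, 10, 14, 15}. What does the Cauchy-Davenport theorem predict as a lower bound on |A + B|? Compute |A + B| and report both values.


Cauchy-Davenport: |A + B| ≥ min(p, |A| + |B| - 1) for A, B nonempty in Z/pZ.
|A| = 4, |B| = 4, p = 23.
CD lower bound = min(23, 4 + 4 - 1) = min(23, 7) = 7.
Compute A + B mod 23 directly:
a = 11: 11+4=15, 11+10=21, 11+14=2, 11+15=3
a = 15: 15+4=19, 15+10=2, 15+14=6, 15+15=7
a = 18: 18+4=22, 18+10=5, 18+14=9, 18+15=10
a = 22: 22+4=3, 22+10=9, 22+14=13, 22+15=14
A + B = {2, 3, 5, 6, 7, 9, 10, 13, 14, 15, 19, 21, 22}, so |A + B| = 13.
Verify: 13 ≥ 7? Yes ✓.

CD lower bound = 7, actual |A + B| = 13.


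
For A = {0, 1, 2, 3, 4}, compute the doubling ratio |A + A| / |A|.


|A| = 5.
Compute A + A by enumerating all 25 pairs.
A + A = {0, 1, 2, 3, 4, 5, 6, 7, 8}, so |A + A| = 9.
K = |A + A| / |A| = 9/5 (already in lowest terms) ≈ 1.8000.
Reference: AP of size 5 gives K = 9/5 ≈ 1.8000; a fully generic set of size 5 gives K ≈ 3.0000.

|A| = 5, |A + A| = 9, K = 9/5.


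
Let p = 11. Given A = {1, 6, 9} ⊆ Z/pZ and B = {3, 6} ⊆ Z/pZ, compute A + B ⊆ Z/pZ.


Work in Z/11Z: reduce every sum a + b modulo 11.
Enumerate all 6 pairs:
a = 1: 1+3=4, 1+6=7
a = 6: 6+3=9, 6+6=1
a = 9: 9+3=1, 9+6=4
Distinct residues collected: {1, 4, 7, 9}
|A + B| = 4 (out of 11 total residues).

A + B = {1, 4, 7, 9}


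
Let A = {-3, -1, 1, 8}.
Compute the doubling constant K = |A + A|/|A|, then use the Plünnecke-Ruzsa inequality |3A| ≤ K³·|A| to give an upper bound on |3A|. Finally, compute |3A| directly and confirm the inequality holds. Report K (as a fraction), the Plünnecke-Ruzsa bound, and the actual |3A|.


|A| = 4.
Step 1: Compute A + A by enumerating all 16 pairs.
A + A = {-6, -4, -2, 0, 2, 5, 7, 9, 16}, so |A + A| = 9.
Step 2: Doubling constant K = |A + A|/|A| = 9/4 = 9/4 ≈ 2.2500.
Step 3: Plünnecke-Ruzsa gives |3A| ≤ K³·|A| = (2.2500)³ · 4 ≈ 45.5625.
Step 4: Compute 3A = A + A + A directly by enumerating all triples (a,b,c) ∈ A³; |3A| = 16.
Step 5: Check 16 ≤ 45.5625? Yes ✓.

K = 9/4, Plünnecke-Ruzsa bound K³|A| ≈ 45.5625, |3A| = 16, inequality holds.


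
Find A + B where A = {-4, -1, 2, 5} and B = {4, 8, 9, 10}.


A + B = {a + b : a ∈ A, b ∈ B}.
Enumerate all |A|·|B| = 4·4 = 16 pairs (a, b) and collect distinct sums.
a = -4: -4+4=0, -4+8=4, -4+9=5, -4+10=6
a = -1: -1+4=3, -1+8=7, -1+9=8, -1+10=9
a = 2: 2+4=6, 2+8=10, 2+9=11, 2+10=12
a = 5: 5+4=9, 5+8=13, 5+9=14, 5+10=15
Collecting distinct sums: A + B = {0, 3, 4, 5, 6, 7, 8, 9, 10, 11, 12, 13, 14, 15}
|A + B| = 14

A + B = {0, 3, 4, 5, 6, 7, 8, 9, 10, 11, 12, 13, 14, 15}


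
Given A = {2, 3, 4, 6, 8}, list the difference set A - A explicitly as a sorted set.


A - A = {a - a' : a, a' ∈ A}.
Compute a - a' for each ordered pair (a, a'):
a = 2: 2-2=0, 2-3=-1, 2-4=-2, 2-6=-4, 2-8=-6
a = 3: 3-2=1, 3-3=0, 3-4=-1, 3-6=-3, 3-8=-5
a = 4: 4-2=2, 4-3=1, 4-4=0, 4-6=-2, 4-8=-4
a = 6: 6-2=4, 6-3=3, 6-4=2, 6-6=0, 6-8=-2
a = 8: 8-2=6, 8-3=5, 8-4=4, 8-6=2, 8-8=0
Collecting distinct values (and noting 0 appears from a-a):
A - A = {-6, -5, -4, -3, -2, -1, 0, 1, 2, 3, 4, 5, 6}
|A - A| = 13

A - A = {-6, -5, -4, -3, -2, -1, 0, 1, 2, 3, 4, 5, 6}
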